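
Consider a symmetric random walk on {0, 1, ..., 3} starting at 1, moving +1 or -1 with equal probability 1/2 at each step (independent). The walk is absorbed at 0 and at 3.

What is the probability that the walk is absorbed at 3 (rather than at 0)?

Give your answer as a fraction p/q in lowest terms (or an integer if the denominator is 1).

Symmetric walk (p = 1/2): the harmonic-function argument gives P(hit 3 before 0 | start at 1) = a/N.
P = 1/3 = 1/3

Answer: 1/3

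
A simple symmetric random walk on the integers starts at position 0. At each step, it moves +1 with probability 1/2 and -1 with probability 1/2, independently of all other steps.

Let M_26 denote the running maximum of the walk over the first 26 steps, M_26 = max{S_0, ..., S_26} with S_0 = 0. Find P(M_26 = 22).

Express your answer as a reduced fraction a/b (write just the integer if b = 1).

Answer: 325/67108864

Derivation:
Let M_26 = max(S_0,...,S_26). Use the reflection principle: for j ≥ 1, #{paths with M_26 ≥ j} = #{S_26 ≥ j} + #{S_26 ≥ j+1}.
By reflection, #{M_26 ≥ 22} = #{S_26 ≥ 22} + #{S_26 ≥ 23} = 352 + 27 = 379.
#{M_26 ≥ 23} = #{S_26 ≥ 23} + #{S_26 ≥ 24} = 27 + 27 = 54.
#{M_26 = 22} = 379 - 54 = 325.
P(M_26 = 22) = 325/67108864 = 325/67108864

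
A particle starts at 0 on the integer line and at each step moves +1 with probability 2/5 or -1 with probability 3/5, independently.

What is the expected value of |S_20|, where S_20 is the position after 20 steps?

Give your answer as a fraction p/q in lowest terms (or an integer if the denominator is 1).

S_20 takes values m ≡ 0 (mod 2) with |m| ≤ 20; P(S_20=m) = C(20,(20+m)/2) · (2/5)^((20+m)/2) · (3/5)^((20-m)/2).
Distribution: P(S=-20)=3486784401/95367431640625, P(S=-18)=9298091736/19073486328125, P(S=-16)=58887914328/19073486328125, P(S=-14)=235551657312/19073486328125, P(S=-12)=667396362384/19073486328125, P(S=-10)=7118894532096/95367431640625, P(S=-8)=2372964844032/19073486328125, P(S=-6)=3163953125376/19073486328125, P(S=-4)=3427615885824/19073486328125, P(S=-2)=3046769676288/19073486328125, P(S=0)=11171488813056/95367431640625, P(S=2)=1354119856128/19073486328125, P(S=4)=677059928064/19073486328125, P(S=6)=277768175616/19073486328125, P(S=8)=92589391872/19073486328125, P(S=10)=123452522496/95367431640625, P(S=12)=5143855104/19073486328125, P(S=14)=806879232/19073486328125, P(S=16)=89653248/19073486328125, P(S=18)=6291456/19073486328125, P(S=20)=1048576/95367431640625
E[|S_20|] = Σ_m |m|·P(S_20=m) = 92584511554804/19073486328125

Answer: 92584511554804/19073486328125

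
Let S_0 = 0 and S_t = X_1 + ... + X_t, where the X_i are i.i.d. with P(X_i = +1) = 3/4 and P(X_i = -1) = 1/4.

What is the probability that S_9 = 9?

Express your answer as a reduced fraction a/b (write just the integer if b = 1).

Answer: 19683/262144

Derivation:
To reach position 9 after 9 steps: need 9 steps of +1 and 0 steps of -1.
Number of such sequences: C(9,9) = 1
Each has probability (3/4)^9 · (1/4)^0 = 19683/262144
P = 1 · 19683/262144 = 19683/262144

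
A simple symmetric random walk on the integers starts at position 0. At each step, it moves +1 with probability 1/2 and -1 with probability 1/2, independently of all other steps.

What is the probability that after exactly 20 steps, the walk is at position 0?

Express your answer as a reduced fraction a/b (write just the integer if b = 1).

To return to 0 after 20 steps: need exactly 10 steps of +1 and 10 of -1.
Favorable paths: C(20,10) = 184756
Total paths: 2^20 = 1048576
P = 184756/1048576 = 46189/262144

Answer: 46189/262144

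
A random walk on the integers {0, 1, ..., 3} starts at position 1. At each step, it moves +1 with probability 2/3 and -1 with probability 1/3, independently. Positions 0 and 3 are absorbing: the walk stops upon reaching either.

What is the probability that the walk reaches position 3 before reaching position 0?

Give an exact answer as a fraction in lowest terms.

Biased walk: p = 2/3, q = 1/3, r = q/p = 1/2
Gambler's ruin: P(hit 3 before 0 | start at 1) = (1 - r^a)/(1 - r^N)
r^1 = 1/2; r^3 = 1/8
P = (1 - 1/2) / (1 - 1/8) = 1/2 / 7/8 = 4/7

Answer: 4/7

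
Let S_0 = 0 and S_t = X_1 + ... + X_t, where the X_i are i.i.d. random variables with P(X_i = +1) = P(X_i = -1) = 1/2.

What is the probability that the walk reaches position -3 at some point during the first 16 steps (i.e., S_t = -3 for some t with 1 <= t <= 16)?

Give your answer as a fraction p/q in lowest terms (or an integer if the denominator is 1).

Answer: 14893/32768

Derivation:
Count via complement. Let g(t,s) = #length-t paths at position s with S_1..S_t all ≠ -3.
g(t,s) = g(t-1,s-1) + g(t-1,s+1) for s ≠ -3; g(t,-3) = 0.
t=0: g(0,0)=1
t=1: g(1,-1)=1 g(1,1)=1
t=2: g(2,-2)=1 g(2,0)=2 g(2,2)=1
t=3: g(3,-1)=3 g(3,1)=3 g(3,3)=1
t=4: g(4,-2)=3 g(4,0)=6 g(4,2)=4 g(4,4)=1
t=5: g(5,-1)=9 g(5,1)=10 g(5,3)=5 g(5,5)=1
t=6: g(6,-2)=9 g(6,0)=19 g(6,2)=15 g(6,4)=6 g(6,6)=1
t=7: g(7,-1)=28 g(7,1)=34 g(7,3)=21 g(7,5)=7 g(7,7)=1
t=8: g(8,-2)=28 g(8,0)=62 g(8,2)=55 g(8,4)=28 g(8,6)=8 g(8,8)=1
t=9: g(9,-1)=90 g(9,1)=117 g(9,3)=83 g(9,5)=36 g(9,7)=9 g(9,9)=1
t=10: g(10,-2)=90 g(10,0)=207 g(10,2)=200 g(10,4)=119 g(10,6)=45 g(10,8)=10 g(10,10)=1
t=11: g(11,-1)=297 g(11,1)=407 g(11,3)=319 g(11,5)=164 g(11,7)=55 g(11,9)=11 g(11,11)=1
t=12: g(12,-2)=297 g(12,0)=704 g(12,2)=726 g(12,4)=483 g(12,6)=219 g(12,8)=66 g(12,10)=12 g(12,12)=1
t=13: g(13,-1)=1001 g(13,1)=1430 g(13,3)=1209 g(13,5)=702 g(13,7)=285 g(13,9)=78 g(13,11)=13 g(13,13)=1
t=14: g(14,-2)=1001 g(14,0)=2431 g(14,2)=2639 g(14,4)=1911 g(14,6)=987 g(14,8)=363 g(14,10)=91 g(14,12)=14 g(14,14)=1
t=15: g(15,-1)=3432 g(15,1)=5070 g(15,3)=4550 g(15,5)=2898 g(15,7)=1350 g(15,9)=454 g(15,11)=105 g(15,13)=15 g(15,15)=1
t=16: g(16,-2)=3432 g(16,0)=8502 g(16,2)=9620 g(16,4)=7448 g(16,6)=4248 g(16,8)=1804 g(16,10)=559 g(16,12)=120 g(16,14)=16 g(16,16)=1
Paths never hitting -3: Σ_s g(16,s) = 35750
Paths hitting -3: 2^16 - 35750 = 29786
P = 29786/65536 = 14893/32768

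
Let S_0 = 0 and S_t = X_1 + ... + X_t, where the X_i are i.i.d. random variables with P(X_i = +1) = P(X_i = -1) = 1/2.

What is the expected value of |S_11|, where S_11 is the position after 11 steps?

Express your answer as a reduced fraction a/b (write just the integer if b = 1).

Answer: 693/256

Derivation:
S_11 takes values m ≡ 1 (mod 2) with |m| ≤ 11; P(S_11=m) = C(11,(11+m)/2)/2^11.
Total paths: 2^11 = 2048
Distribution: P(S=-11)=1/2048, P(S=-9)=11/2048, P(S=-7)=55/2048, P(S=-5)=165/2048, P(S=-3)=330/2048, P(S=-1)=462/2048, P(S=1)=462/2048, P(S=3)=330/2048, P(S=5)=165/2048, P(S=7)=55/2048, P(S=9)=11/2048, P(S=11)=1/2048
E[|S_11|] = Σ_m |m|·P(S_11=m) = 5544/2048 = 693/256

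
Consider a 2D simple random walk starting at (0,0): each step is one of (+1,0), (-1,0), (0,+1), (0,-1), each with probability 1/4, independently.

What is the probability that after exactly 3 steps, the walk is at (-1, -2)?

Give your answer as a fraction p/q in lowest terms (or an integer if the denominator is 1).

Let h be the number of horizontal steps (so 3-h are vertical). To end at (-1,-2) need (h-1)/2 right-steps and ((3-h)-2)/2 up-steps.
Sum over h with 1 ≤ h ≤ 1, h ≡ 1 (mod 2), 3-h ≡ 0 (mod 2):
h=1: C(3,1)·C(1,0)·C(2,0) = 3·1·1 = 3
Total favorable: 3
Total paths: 4^3 = 64
P = 3/64 = 3/64

Answer: 3/64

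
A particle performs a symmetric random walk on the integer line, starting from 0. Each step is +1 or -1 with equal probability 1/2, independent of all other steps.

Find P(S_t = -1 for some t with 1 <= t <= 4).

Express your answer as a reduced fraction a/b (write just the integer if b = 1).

Count via complement. Let g(t,s) = #length-t paths at position s with S_1..S_t all ≠ -1.
g(t,s) = g(t-1,s-1) + g(t-1,s+1) for s ≠ -1; g(t,-1) = 0.
t=0: g(0,0)=1
t=1: g(1,1)=1
t=2: g(2,0)=1 g(2,2)=1
t=3: g(3,1)=2 g(3,3)=1
t=4: g(4,0)=2 g(4,2)=3 g(4,4)=1
Paths never hitting -1: Σ_s g(4,s) = 6
Paths hitting -1: 2^4 - 6 = 10
P = 10/16 = 5/8

Answer: 5/8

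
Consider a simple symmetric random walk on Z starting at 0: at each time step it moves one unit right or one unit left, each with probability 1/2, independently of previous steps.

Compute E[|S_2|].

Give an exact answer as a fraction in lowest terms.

Answer: 1

Derivation:
S_2 takes values m ≡ 0 (mod 2) with |m| ≤ 2; P(S_2=m) = C(2,(2+m)/2)/2^2.
Total paths: 2^2 = 4
Distribution: P(S=-2)=1/4, P(S=0)=2/4, P(S=2)=1/4
E[|S_2|] = Σ_m |m|·P(S_2=m) = 4/4 = 1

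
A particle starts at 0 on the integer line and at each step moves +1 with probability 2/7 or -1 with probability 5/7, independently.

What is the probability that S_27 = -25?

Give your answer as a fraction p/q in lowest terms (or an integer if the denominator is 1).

Answer: 80466270446777343750/65712362363534280139543

Derivation:
To reach position -25 after 27 steps: need 1 step of +1 and 26 steps of -1.
Number of such sequences: C(27,1) = 27
Each has probability (2/7)^1 · (5/7)^26 = 2980232238769531250/65712362363534280139543
P = 27 · 2980232238769531250/65712362363534280139543 = 80466270446777343750/65712362363534280139543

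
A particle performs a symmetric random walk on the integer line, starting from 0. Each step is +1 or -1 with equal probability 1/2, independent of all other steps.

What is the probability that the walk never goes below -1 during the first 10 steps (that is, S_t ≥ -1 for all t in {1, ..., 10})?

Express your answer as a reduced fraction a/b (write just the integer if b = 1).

Let f(t,s) = #length-t paths at position s with S_1..S_t all ≥ -1.
f(t,s) = f(t-1,s-1) + f(t-1,s+1) for s ≥ -1; f(t,s) = 0 for s < -1.
t=0: f(0,0)=1
t=1: f(1,-1)=1 f(1,1)=1
t=2: f(2,0)=2 f(2,2)=1
t=3: f(3,-1)=2 f(3,1)=3 f(3,3)=1
t=4: f(4,0)=5 f(4,2)=4 f(4,4)=1
t=5: f(5,-1)=5 f(5,1)=9 f(5,3)=5 f(5,5)=1
t=6: f(6,0)=14 f(6,2)=14 f(6,4)=6 f(6,6)=1
t=7: f(7,-1)=14 f(7,1)=28 f(7,3)=20 f(7,5)=7 f(7,7)=1
t=8: f(8,0)=42 f(8,2)=48 f(8,4)=27 f(8,6)=8 f(8,8)=1
t=9: f(9,-1)=42 f(9,1)=90 f(9,3)=75 f(9,5)=35 f(9,7)=9 f(9,9)=1
t=10: f(10,0)=132 f(10,2)=165 f(10,4)=110 f(10,6)=44 f(10,8)=10 f(10,10)=1
Σ_s f(10,s) = 462
P = 462/1024 = 231/512

Answer: 231/512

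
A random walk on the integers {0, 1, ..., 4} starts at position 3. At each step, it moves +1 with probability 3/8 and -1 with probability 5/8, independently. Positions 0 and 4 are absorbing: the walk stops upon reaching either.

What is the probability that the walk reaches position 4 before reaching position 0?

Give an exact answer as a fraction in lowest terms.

Biased walk: p = 3/8, q = 5/8, r = q/p = 5/3
Gambler's ruin: P(hit 4 before 0 | start at 3) = (1 - r^a)/(1 - r^N)
r^3 = 125/27; r^4 = 625/81
P = (1 - 125/27) / (1 - 625/81) = -98/27 / -544/81 = 147/272

Answer: 147/272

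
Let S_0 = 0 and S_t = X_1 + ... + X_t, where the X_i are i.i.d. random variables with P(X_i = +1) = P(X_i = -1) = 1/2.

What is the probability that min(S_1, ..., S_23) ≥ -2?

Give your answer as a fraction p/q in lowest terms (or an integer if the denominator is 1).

Answer: 1924111/4194304

Derivation:
Let f(t,s) = #length-t paths at position s with S_1..S_t all ≥ -2.
f(t,s) = f(t-1,s-1) + f(t-1,s+1) for s ≥ -2; f(t,s) = 0 for s < -2.
t=0: f(0,0)=1
t=1: f(1,-1)=1 f(1,1)=1
t=2: f(2,-2)=1 f(2,0)=2 f(2,2)=1
t=3: f(3,-1)=3 f(3,1)=3 f(3,3)=1
t=4: f(4,-2)=3 f(4,0)=6 f(4,2)=4 f(4,4)=1
t=5: f(5,-1)=9 f(5,1)=10 f(5,3)=5 f(5,5)=1
t=6: f(6,-2)=9 f(6,0)=19 f(6,2)=15 f(6,4)=6 f(6,6)=1
t=7: f(7,-1)=28 f(7,1)=34 f(7,3)=21 f(7,5)=7 f(7,7)=1
t=8: f(8,-2)=28 f(8,0)=62 f(8,2)=55 f(8,4)=28 f(8,6)=8 f(8,8)=1
t=9: f(9,-1)=90 f(9,1)=117 f(9,3)=83 f(9,5)=36 f(9,7)=9 f(9,9)=1
t=10: f(10,-2)=90 f(10,0)=207 f(10,2)=200 f(10,4)=119 f(10,6)=45 f(10,8)=10 f(10,10)=1
t=11: f(11,-1)=297 f(11,1)=407 f(11,3)=319 f(11,5)=164 f(11,7)=55 f(11,9)=11 f(11,11)=1
t=12: f(12,-2)=297 f(12,0)=704 f(12,2)=726 f(12,4)=483 f(12,6)=219 f(12,8)=66 f(12,10)=12 f(12,12)=1
t=13: f(13,-1)=1001 f(13,1)=1430 f(13,3)=1209 f(13,5)=702 f(13,7)=285 f(13,9)=78 f(13,11)=13 f(13,13)=1
t=14: f(14,-2)=1001 f(14,0)=2431 f(14,2)=2639 f(14,4)=1911 f(14,6)=987 f(14,8)=363 f(14,10)=91 f(14,12)=14 f(14,14)=1
t=15: f(15,-1)=3432 f(15,1)=5070 f(15,3)=4550 f(15,5)=2898 f(15,7)=1350 f(15,9)=454 f(15,11)=105 f(15,13)=15 f(15,15)=1
t=16: f(16,-2)=3432 f(16,0)=8502 f(16,2)=9620 f(16,4)=7448 f(16,6)=4248 f(16,8)=1804 f(16,10)=559 f(16,12)=120 f(16,14)=16 f(16,16)=1
t=17: f(17,-1)=11934 f(17,1)=18122 f(17,3)=17068 f(17,5)=11696 f(17,7)=6052 f(17,9)=2363 f(17,11)=679 f(17,13)=136 f(17,15)=17 f(17,17)=1
t=18: f(18,-2)=11934 f(18,0)=30056 f(18,2)=35190 f(18,4)=28764 f(18,6)=17748 f(18,8)=8415 f(18,10)=3042 f(18,12)=815 f(18,14)=153 f(18,16)=18 f(18,18)=1
t=19: f(19,-1)=41990 f(19,1)=65246 f(19,3)=63954 f(19,5)=46512 f(19,7)=26163 f(19,9)=11457 f(19,11)=3857 f(19,13)=968 f(19,15)=171 f(19,17)=19 f(19,19)=1
t=20: f(20,-2)=41990 f(20,0)=107236 f(20,2)=129200 f(20,4)=110466 f(20,6)=72675 f(20,8)=37620 f(20,10)=15314 f(20,12)=4825 f(20,14)=1139 f(20,16)=190 f(20,18)=20 f(20,20)=1
t=21: f(21,-1)=149226 f(21,1)=236436 f(21,3)=239666 f(21,5)=183141 f(21,7)=110295 f(21,9)=52934 f(21,11)=20139 f(21,13)=5964 f(21,15)=1329 f(21,17)=210 f(21,19)=21 f(21,21)=1
t=22: f(22,-2)=149226 f(22,0)=385662 f(22,2)=476102 f(22,4)=422807 f(22,6)=293436 f(22,8)=163229 f(22,10)=73073 f(22,12)=26103 f(22,14)=7293 f(22,16)=1539 f(22,18)=231 f(22,20)=22 f(22,22)=1
t=23: f(23,-1)=534888 f(23,1)=861764 f(23,3)=898909 f(23,5)=716243 f(23,7)=456665 f(23,9)=236302 f(23,11)=99176 f(23,13)=33396 f(23,15)=8832 f(23,17)=1770 f(23,19)=253 f(23,21)=23 f(23,23)=1
Σ_s f(23,s) = 3848222
P = 3848222/8388608 = 1924111/4194304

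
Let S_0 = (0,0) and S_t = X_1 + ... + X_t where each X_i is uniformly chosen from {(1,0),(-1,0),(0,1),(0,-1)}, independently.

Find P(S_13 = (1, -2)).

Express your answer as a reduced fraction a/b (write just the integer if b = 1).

Answer: 552123/16777216

Derivation:
Let h be the number of horizontal steps (so 13-h are vertical). To end at (1,-2) need (h+1)/2 right-steps and ((13-h)-2)/2 up-steps.
Sum over h with 1 ≤ h ≤ 11, h ≡ 1 (mod 2), 13-h ≡ 0 (mod 2):
h=1: C(13,1)·C(1,1)·C(12,5) = 13·1·792 = 10296
h=3: C(13,3)·C(3,2)·C(10,4) = 286·3·210 = 180180
h=5: C(13,5)·C(5,3)·C(8,3) = 1287·10·56 = 720720
h=7: C(13,7)·C(7,4)·C(6,2) = 1716·35·15 = 900900
h=9: C(13,9)·C(9,5)·C(4,1) = 715·126·4 = 360360
h=11: C(13,11)·C(11,6)·C(2,0) = 78·462·1 = 36036
Total favorable: 2208492
Total paths: 4^13 = 67108864
P = 2208492/67108864 = 552123/16777216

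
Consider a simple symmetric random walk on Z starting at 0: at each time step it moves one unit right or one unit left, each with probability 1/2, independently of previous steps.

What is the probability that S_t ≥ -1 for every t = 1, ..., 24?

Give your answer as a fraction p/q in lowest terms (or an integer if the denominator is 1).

Let f(t,s) = #length-t paths at position s with S_1..S_t all ≥ -1.
f(t,s) = f(t-1,s-1) + f(t-1,s+1) for s ≥ -1; f(t,s) = 0 for s < -1.
t=0: f(0,0)=1
t=1: f(1,-1)=1 f(1,1)=1
t=2: f(2,0)=2 f(2,2)=1
t=3: f(3,-1)=2 f(3,1)=3 f(3,3)=1
t=4: f(4,0)=5 f(4,2)=4 f(4,4)=1
t=5: f(5,-1)=5 f(5,1)=9 f(5,3)=5 f(5,5)=1
t=6: f(6,0)=14 f(6,2)=14 f(6,4)=6 f(6,6)=1
t=7: f(7,-1)=14 f(7,1)=28 f(7,3)=20 f(7,5)=7 f(7,7)=1
t=8: f(8,0)=42 f(8,2)=48 f(8,4)=27 f(8,6)=8 f(8,8)=1
t=9: f(9,-1)=42 f(9,1)=90 f(9,3)=75 f(9,5)=35 f(9,7)=9 f(9,9)=1
t=10: f(10,0)=132 f(10,2)=165 f(10,4)=110 f(10,6)=44 f(10,8)=10 f(10,10)=1
t=11: f(11,-1)=132 f(11,1)=297 f(11,3)=275 f(11,5)=154 f(11,7)=54 f(11,9)=11 f(11,11)=1
t=12: f(12,0)=429 f(12,2)=572 f(12,4)=429 f(12,6)=208 f(12,8)=65 f(12,10)=12 f(12,12)=1
t=13: f(13,-1)=429 f(13,1)=1001 f(13,3)=1001 f(13,5)=637 f(13,7)=273 f(13,9)=77 f(13,11)=13 f(13,13)=1
t=14: f(14,0)=1430 f(14,2)=2002 f(14,4)=1638 f(14,6)=910 f(14,8)=350 f(14,10)=90 f(14,12)=14 f(14,14)=1
t=15: f(15,-1)=1430 f(15,1)=3432 f(15,3)=3640 f(15,5)=2548 f(15,7)=1260 f(15,9)=440 f(15,11)=104 f(15,13)=15 f(15,15)=1
t=16: f(16,0)=4862 f(16,2)=7072 f(16,4)=6188 f(16,6)=3808 f(16,8)=1700 f(16,10)=544 f(16,12)=119 f(16,14)=16 f(16,16)=1
t=17: f(17,-1)=4862 f(17,1)=11934 f(17,3)=13260 f(17,5)=9996 f(17,7)=5508 f(17,9)=2244 f(17,11)=663 f(17,13)=135 f(17,15)=17 f(17,17)=1
t=18: f(18,0)=16796 f(18,2)=25194 f(18,4)=23256 f(18,6)=15504 f(18,8)=7752 f(18,10)=2907 f(18,12)=798 f(18,14)=152 f(18,16)=18 f(18,18)=1
t=19: f(19,-1)=16796 f(19,1)=41990 f(19,3)=48450 f(19,5)=38760 f(19,7)=23256 f(19,9)=10659 f(19,11)=3705 f(19,13)=950 f(19,15)=170 f(19,17)=19 f(19,19)=1
t=20: f(20,0)=58786 f(20,2)=90440 f(20,4)=87210 f(20,6)=62016 f(20,8)=33915 f(20,10)=14364 f(20,12)=4655 f(20,14)=1120 f(20,16)=189 f(20,18)=20 f(20,20)=1
t=21: f(21,-1)=58786 f(21,1)=149226 f(21,3)=177650 f(21,5)=149226 f(21,7)=95931 f(21,9)=48279 f(21,11)=19019 f(21,13)=5775 f(21,15)=1309 f(21,17)=209 f(21,19)=21 f(21,21)=1
t=22: f(22,0)=208012 f(22,2)=326876 f(22,4)=326876 f(22,6)=245157 f(22,8)=144210 f(22,10)=67298 f(22,12)=24794 f(22,14)=7084 f(22,16)=1518 f(22,18)=230 f(22,20)=22 f(22,22)=1
t=23: f(23,-1)=208012 f(23,1)=534888 f(23,3)=653752 f(23,5)=572033 f(23,7)=389367 f(23,9)=211508 f(23,11)=92092 f(23,13)=31878 f(23,15)=8602 f(23,17)=1748 f(23,19)=252 f(23,21)=23 f(23,23)=1
t=24: f(24,0)=742900 f(24,2)=1188640 f(24,4)=1225785 f(24,6)=961400 f(24,8)=600875 f(24,10)=303600 f(24,12)=123970 f(24,14)=40480 f(24,16)=10350 f(24,18)=2000 f(24,20)=275 f(24,22)=24 f(24,24)=1
Σ_s f(24,s) = 5200300
P = 5200300/16777216 = 1300075/4194304

Answer: 1300075/4194304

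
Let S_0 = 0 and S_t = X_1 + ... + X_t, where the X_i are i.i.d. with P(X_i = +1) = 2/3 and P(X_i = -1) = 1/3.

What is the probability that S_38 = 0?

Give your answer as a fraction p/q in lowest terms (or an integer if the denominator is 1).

Answer: 6177032555724800/450283905890997363

Derivation:
To be at 0 after 38 steps: need exactly 19 steps of +1 and 19 of -1.
Number of such sequences: C(38,19) = 35345263800
Each has probability (2/3)^19 · (1/3)^19 = 524288/1350851717672992089
P = 35345263800 · 524288/1350851717672992089 = 6177032555724800/450283905890997363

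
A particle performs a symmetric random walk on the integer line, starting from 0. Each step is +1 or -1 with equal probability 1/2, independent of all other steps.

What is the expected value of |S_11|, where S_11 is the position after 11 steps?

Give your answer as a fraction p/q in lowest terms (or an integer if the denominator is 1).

S_11 takes values m ≡ 1 (mod 2) with |m| ≤ 11; P(S_11=m) = C(11,(11+m)/2)/2^11.
Total paths: 2^11 = 2048
Distribution: P(S=-11)=1/2048, P(S=-9)=11/2048, P(S=-7)=55/2048, P(S=-5)=165/2048, P(S=-3)=330/2048, P(S=-1)=462/2048, P(S=1)=462/2048, P(S=3)=330/2048, P(S=5)=165/2048, P(S=7)=55/2048, P(S=9)=11/2048, P(S=11)=1/2048
E[|S_11|] = Σ_m |m|·P(S_11=m) = 5544/2048 = 693/256

Answer: 693/256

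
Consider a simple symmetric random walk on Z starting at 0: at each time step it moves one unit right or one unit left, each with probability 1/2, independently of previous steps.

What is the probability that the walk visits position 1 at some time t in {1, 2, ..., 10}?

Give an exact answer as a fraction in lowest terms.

Count via complement. Let g(t,s) = #length-t paths at position s with S_1..S_t all ≠ 1.
g(t,s) = g(t-1,s-1) + g(t-1,s+1) for s ≠ 1; g(t,1) = 0.
t=0: g(0,0)=1
t=1: g(1,-1)=1
t=2: g(2,-2)=1 g(2,0)=1
t=3: g(3,-3)=1 g(3,-1)=2
t=4: g(4,-4)=1 g(4,-2)=3 g(4,0)=2
t=5: g(5,-5)=1 g(5,-3)=4 g(5,-1)=5
t=6: g(6,-6)=1 g(6,-4)=5 g(6,-2)=9 g(6,0)=5
t=7: g(7,-7)=1 g(7,-5)=6 g(7,-3)=14 g(7,-1)=14
t=8: g(8,-8)=1 g(8,-6)=7 g(8,-4)=20 g(8,-2)=28 g(8,0)=14
t=9: g(9,-9)=1 g(9,-7)=8 g(9,-5)=27 g(9,-3)=48 g(9,-1)=42
t=10: g(10,-10)=1 g(10,-8)=9 g(10,-6)=35 g(10,-4)=75 g(10,-2)=90 g(10,0)=42
Paths never hitting 1: Σ_s g(10,s) = 252
Paths hitting 1: 2^10 - 252 = 772
P = 772/1024 = 193/256

Answer: 193/256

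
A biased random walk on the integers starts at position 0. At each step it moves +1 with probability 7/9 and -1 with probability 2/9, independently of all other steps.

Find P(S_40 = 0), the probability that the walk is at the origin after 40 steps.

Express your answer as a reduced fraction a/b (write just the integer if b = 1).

To be at 0 after 40 steps: need exactly 20 steps of +1 and 20 of -1.
Number of such sequences: C(40,20) = 137846528820
Each has probability (7/9)^20 · (2/9)^20 = 83668255425284801560576/147808829414345923316083210206383297601
P = 137846528820 · 83668255425284801560576/147808829414345923316083210206383297601 = 1281486509200071417225324506644480/16423203268260658146231467800709255289

Answer: 1281486509200071417225324506644480/16423203268260658146231467800709255289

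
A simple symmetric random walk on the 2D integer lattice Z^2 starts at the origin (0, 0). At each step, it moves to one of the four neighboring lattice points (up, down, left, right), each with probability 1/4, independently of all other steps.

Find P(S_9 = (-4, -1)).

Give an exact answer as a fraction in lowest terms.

Answer: 189/16384

Derivation:
Let h be the number of horizontal steps (so 9-h are vertical). To end at (-4,-1) need (h-4)/2 right-steps and ((9-h)-1)/2 up-steps.
Sum over h with 4 ≤ h ≤ 8, h ≡ 0 (mod 2), 9-h ≡ 1 (mod 2):
h=4: C(9,4)·C(4,0)·C(5,2) = 126·1·10 = 1260
h=6: C(9,6)·C(6,1)·C(3,1) = 84·6·3 = 1512
h=8: C(9,8)·C(8,2)·C(1,0) = 9·28·1 = 252
Total favorable: 3024
Total paths: 4^9 = 262144
P = 3024/262144 = 189/16384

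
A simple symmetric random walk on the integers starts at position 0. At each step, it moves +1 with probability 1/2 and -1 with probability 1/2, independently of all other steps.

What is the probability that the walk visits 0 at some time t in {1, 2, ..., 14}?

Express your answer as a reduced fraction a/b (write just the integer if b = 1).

Answer: 1619/2048

Derivation:
Count via complement. Let g(t,s) = #length-t paths at position s with S_1..S_t all ≠ 0.
g(t,s) = g(t-1,s-1) + g(t-1,s+1) for s ≠ 0; g(t,0) = 0.
t=0: g(0,0)=1
t=1: g(1,-1)=1 g(1,1)=1
t=2: g(2,-2)=1 g(2,2)=1
t=3: g(3,-3)=1 g(3,-1)=1 g(3,1)=1 g(3,3)=1
t=4: g(4,-4)=1 g(4,-2)=2 g(4,2)=2 g(4,4)=1
t=5: g(5,-5)=1 g(5,-3)=3 g(5,-1)=2 g(5,1)=2 g(5,3)=3 g(5,5)=1
t=6: g(6,-6)=1 g(6,-4)=4 g(6,-2)=5 g(6,2)=5 g(6,4)=4 g(6,6)=1
t=7: g(7,-7)=1 g(7,-5)=5 g(7,-3)=9 g(7,-1)=5 g(7,1)=5 g(7,3)=9 g(7,5)=5 g(7,7)=1
t=8: g(8,-8)=1 g(8,-6)=6 g(8,-4)=14 g(8,-2)=14 g(8,2)=14 g(8,4)=14 g(8,6)=6 g(8,8)=1
t=9: g(9,-9)=1 g(9,-7)=7 g(9,-5)=20 g(9,-3)=28 g(9,-1)=14 g(9,1)=14 g(9,3)=28 g(9,5)=20 g(9,7)=7 g(9,9)=1
t=10: g(10,-10)=1 g(10,-8)=8 g(10,-6)=27 g(10,-4)=48 g(10,-2)=42 g(10,2)=42 g(10,4)=48 g(10,6)=27 g(10,8)=8 g(10,10)=1
t=11: g(11,-11)=1 g(11,-9)=9 g(11,-7)=35 g(11,-5)=75 g(11,-3)=90 g(11,-1)=42 g(11,1)=42 g(11,3)=90 g(11,5)=75 g(11,7)=35 g(11,9)=9 g(11,11)=1
t=12: g(12,-12)=1 g(12,-10)=10 g(12,-8)=44 g(12,-6)=110 g(12,-4)=165 g(12,-2)=132 g(12,2)=132 g(12,4)=165 g(12,6)=110 g(12,8)=44 g(12,10)=10 g(12,12)=1
t=13: g(13,-13)=1 g(13,-11)=11 g(13,-9)=54 g(13,-7)=154 g(13,-5)=275 g(13,-3)=297 g(13,-1)=132 g(13,1)=132 g(13,3)=297 g(13,5)=275 g(13,7)=154 g(13,9)=54 g(13,11)=11 g(13,13)=1
t=14: g(14,-14)=1 g(14,-12)=12 g(14,-10)=65 g(14,-8)=208 g(14,-6)=429 g(14,-4)=572 g(14,-2)=429 g(14,2)=429 g(14,4)=572 g(14,6)=429 g(14,8)=208 g(14,10)=65 g(14,12)=12 g(14,14)=1
Paths never hitting 0: Σ_s g(14,s) = 3432
Paths hitting 0: 2^14 - 3432 = 12952
P = 12952/16384 = 1619/2048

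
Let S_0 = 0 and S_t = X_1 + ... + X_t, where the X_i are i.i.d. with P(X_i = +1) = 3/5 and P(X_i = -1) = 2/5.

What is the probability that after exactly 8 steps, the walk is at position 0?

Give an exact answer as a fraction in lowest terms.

Answer: 18144/78125

Derivation:
To be at 0 after 8 steps: need exactly 4 steps of +1 and 4 of -1.
Number of such sequences: C(8,4) = 70
Each has probability (3/5)^4 · (2/5)^4 = 1296/390625
P = 70 · 1296/390625 = 18144/78125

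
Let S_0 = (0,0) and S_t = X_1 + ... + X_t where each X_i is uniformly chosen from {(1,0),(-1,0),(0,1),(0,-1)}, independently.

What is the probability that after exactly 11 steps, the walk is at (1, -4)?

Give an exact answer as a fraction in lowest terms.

Answer: 27225/2097152

Derivation:
Let h be the number of horizontal steps (so 11-h are vertical). To end at (1,-4) need (h+1)/2 right-steps and ((11-h)-4)/2 up-steps.
Sum over h with 1 ≤ h ≤ 7, h ≡ 1 (mod 2), 11-h ≡ 0 (mod 2):
h=1: C(11,1)·C(1,1)·C(10,3) = 11·1·120 = 1320
h=3: C(11,3)·C(3,2)·C(8,2) = 165·3·28 = 13860
h=5: C(11,5)·C(5,3)·C(6,1) = 462·10·6 = 27720
h=7: C(11,7)·C(7,4)·C(4,0) = 330·35·1 = 11550
Total favorable: 54450
Total paths: 4^11 = 4194304
P = 54450/4194304 = 27225/2097152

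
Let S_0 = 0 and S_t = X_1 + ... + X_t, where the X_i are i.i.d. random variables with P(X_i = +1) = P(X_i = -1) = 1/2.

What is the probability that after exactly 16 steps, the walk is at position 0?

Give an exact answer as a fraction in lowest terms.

To return to 0 after 16 steps: need exactly 8 steps of +1 and 8 of -1.
Favorable paths: C(16,8) = 12870
Total paths: 2^16 = 65536
P = 12870/65536 = 6435/32768

Answer: 6435/32768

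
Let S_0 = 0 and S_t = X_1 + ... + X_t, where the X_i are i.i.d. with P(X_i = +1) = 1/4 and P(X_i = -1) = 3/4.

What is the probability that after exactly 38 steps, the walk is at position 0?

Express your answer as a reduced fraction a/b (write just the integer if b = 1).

Answer: 5135054769461249325/9444732965739290427392

Derivation:
To be at 0 after 38 steps: need exactly 19 steps of +1 and 19 of -1.
Number of such sequences: C(38,19) = 35345263800
Each has probability (1/4)^19 · (3/4)^19 = 1162261467/75557863725914323419136
P = 35345263800 · 1162261467/75557863725914323419136 = 5135054769461249325/9444732965739290427392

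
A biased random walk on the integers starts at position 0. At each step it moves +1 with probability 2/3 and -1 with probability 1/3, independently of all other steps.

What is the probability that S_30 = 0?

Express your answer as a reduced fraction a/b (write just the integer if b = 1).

Answer: 564765655040/22876792454961

Derivation:
To be at 0 after 30 steps: need exactly 15 steps of +1 and 15 of -1.
Number of such sequences: C(30,15) = 155117520
Each has probability (2/3)^15 · (1/3)^15 = 32768/205891132094649
P = 155117520 · 32768/205891132094649 = 564765655040/22876792454961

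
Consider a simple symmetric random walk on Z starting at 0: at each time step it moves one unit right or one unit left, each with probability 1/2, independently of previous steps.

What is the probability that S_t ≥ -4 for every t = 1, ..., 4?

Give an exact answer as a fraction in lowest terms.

Answer: 1

Derivation:
Let f(t,s) = #length-t paths at position s with S_1..S_t all ≥ -4.
f(t,s) = f(t-1,s-1) + f(t-1,s+1) for s ≥ -4; f(t,s) = 0 for s < -4.
t=0: f(0,0)=1
t=1: f(1,-1)=1 f(1,1)=1
t=2: f(2,-2)=1 f(2,0)=2 f(2,2)=1
t=3: f(3,-3)=1 f(3,-1)=3 f(3,1)=3 f(3,3)=1
t=4: f(4,-4)=1 f(4,-2)=4 f(4,0)=6 f(4,2)=4 f(4,4)=1
Σ_s f(4,s) = 16
P = 16/16 = 1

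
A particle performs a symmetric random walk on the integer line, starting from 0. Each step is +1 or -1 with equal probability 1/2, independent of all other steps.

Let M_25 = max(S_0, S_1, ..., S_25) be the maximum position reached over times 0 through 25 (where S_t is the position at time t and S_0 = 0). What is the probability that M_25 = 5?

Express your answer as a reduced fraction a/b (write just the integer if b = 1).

Answer: 408595/4194304

Derivation:
Let M_25 = max(S_0,...,S_25). Use the reflection principle: for j ≥ 1, #{paths with M_25 ≥ j} = #{S_25 ≥ j} + #{S_25 ≥ j+1}.
By reflection, #{M_25 ≥ 5} = #{S_25 ≥ 5} + #{S_25 ≥ 6} = 7119516 + 3850756 = 10970272.
#{M_25 ≥ 6} = #{S_25 ≥ 6} + #{S_25 ≥ 7} = 3850756 + 3850756 = 7701512.
#{M_25 = 5} = 10970272 - 7701512 = 3268760.
P(M_25 = 5) = 3268760/33554432 = 408595/4194304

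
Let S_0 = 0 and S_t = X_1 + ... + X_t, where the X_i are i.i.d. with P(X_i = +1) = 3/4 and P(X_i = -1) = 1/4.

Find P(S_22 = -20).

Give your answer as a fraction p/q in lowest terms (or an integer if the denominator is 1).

Answer: 33/8796093022208

Derivation:
To reach position -20 after 22 steps: need 1 step of +1 and 21 steps of -1.
Number of such sequences: C(22,1) = 22
Each has probability (3/4)^1 · (1/4)^21 = 3/17592186044416
P = 22 · 3/17592186044416 = 33/8796093022208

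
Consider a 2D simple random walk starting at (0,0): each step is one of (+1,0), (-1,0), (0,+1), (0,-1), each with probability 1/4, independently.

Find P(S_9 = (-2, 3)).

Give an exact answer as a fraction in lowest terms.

Let h be the number of horizontal steps (so 9-h are vertical). To end at (-2,3) need (h-2)/2 right-steps and ((9-h)+3)/2 up-steps.
Sum over h with 2 ≤ h ≤ 6, h ≡ 0 (mod 2), 9-h ≡ 1 (mod 2):
h=2: C(9,2)·C(2,0)·C(7,5) = 36·1·21 = 756
h=4: C(9,4)·C(4,1)·C(5,4) = 126·4·5 = 2520
h=6: C(9,6)·C(6,2)·C(3,3) = 84·15·1 = 1260
Total favorable: 4536
Total paths: 4^9 = 262144
P = 4536/262144 = 567/32768

Answer: 567/32768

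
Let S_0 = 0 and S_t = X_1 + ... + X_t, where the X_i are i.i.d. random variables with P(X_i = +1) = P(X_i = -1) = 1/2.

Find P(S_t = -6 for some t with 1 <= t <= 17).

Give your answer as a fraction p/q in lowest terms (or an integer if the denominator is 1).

Answer: 4701/32768

Derivation:
Count via complement. Let g(t,s) = #length-t paths at position s with S_1..S_t all ≠ -6.
g(t,s) = g(t-1,s-1) + g(t-1,s+1) for s ≠ -6; g(t,-6) = 0.
t=0: g(0,0)=1
t=1: g(1,-1)=1 g(1,1)=1
t=2: g(2,-2)=1 g(2,0)=2 g(2,2)=1
t=3: g(3,-3)=1 g(3,-1)=3 g(3,1)=3 g(3,3)=1
t=4: g(4,-4)=1 g(4,-2)=4 g(4,0)=6 g(4,2)=4 g(4,4)=1
t=5: g(5,-5)=1 g(5,-3)=5 g(5,-1)=10 g(5,1)=10 g(5,3)=5 g(5,5)=1
t=6: g(6,-4)=6 g(6,-2)=15 g(6,0)=20 g(6,2)=15 g(6,4)=6 g(6,6)=1
t=7: g(7,-5)=6 g(7,-3)=21 g(7,-1)=35 g(7,1)=35 g(7,3)=21 g(7,5)=7 g(7,7)=1
t=8: g(8,-4)=27 g(8,-2)=56 g(8,0)=70 g(8,2)=56 g(8,4)=28 g(8,6)=8 g(8,8)=1
t=9: g(9,-5)=27 g(9,-3)=83 g(9,-1)=126 g(9,1)=126 g(9,3)=84 g(9,5)=36 g(9,7)=9 g(9,9)=1
t=10: g(10,-4)=110 g(10,-2)=209 g(10,0)=252 g(10,2)=210 g(10,4)=120 g(10,6)=45 g(10,8)=10 g(10,10)=1
t=11: g(11,-5)=110 g(11,-3)=319 g(11,-1)=461 g(11,1)=462 g(11,3)=330 g(11,5)=165 g(11,7)=55 g(11,9)=11 g(11,11)=1
t=12: g(12,-4)=429 g(12,-2)=780 g(12,0)=923 g(12,2)=792 g(12,4)=495 g(12,6)=220 g(12,8)=66 g(12,10)=12 g(12,12)=1
t=13: g(13,-5)=429 g(13,-3)=1209 g(13,-1)=1703 g(13,1)=1715 g(13,3)=1287 g(13,5)=715 g(13,7)=286 g(13,9)=78 g(13,11)=13 g(13,13)=1
t=14: g(14,-4)=1638 g(14,-2)=2912 g(14,0)=3418 g(14,2)=3002 g(14,4)=2002 g(14,6)=1001 g(14,8)=364 g(14,10)=91 g(14,12)=14 g(14,14)=1
t=15: g(15,-5)=1638 g(15,-3)=4550 g(15,-1)=6330 g(15,1)=6420 g(15,3)=5004 g(15,5)=3003 g(15,7)=1365 g(15,9)=455 g(15,11)=105 g(15,13)=15 g(15,15)=1
t=16: g(16,-4)=6188 g(16,-2)=10880 g(16,0)=12750 g(16,2)=11424 g(16,4)=8007 g(16,6)=4368 g(16,8)=1820 g(16,10)=560 g(16,12)=120 g(16,14)=16 g(16,16)=1
t=17: g(17,-5)=6188 g(17,-3)=17068 g(17,-1)=23630 g(17,1)=24174 g(17,3)=19431 g(17,5)=12375 g(17,7)=6188 g(17,9)=2380 g(17,11)=680 g(17,13)=136 g(17,15)=17 g(17,17)=1
Paths never hitting -6: Σ_s g(17,s) = 112268
Paths hitting -6: 2^17 - 112268 = 18804
P = 18804/131072 = 4701/32768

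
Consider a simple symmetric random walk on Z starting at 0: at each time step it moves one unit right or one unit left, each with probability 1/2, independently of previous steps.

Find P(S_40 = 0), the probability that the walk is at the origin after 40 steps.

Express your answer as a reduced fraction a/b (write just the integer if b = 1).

To return to 0 after 40 steps: need exactly 20 steps of +1 and 20 of -1.
Favorable paths: C(40,20) = 137846528820
Total paths: 2^40 = 1099511627776
P = 137846528820/1099511627776 = 34461632205/274877906944

Answer: 34461632205/274877906944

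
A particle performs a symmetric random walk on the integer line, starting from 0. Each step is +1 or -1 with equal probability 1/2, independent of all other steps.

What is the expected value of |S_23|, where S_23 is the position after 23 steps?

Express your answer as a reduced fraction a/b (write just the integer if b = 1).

S_23 takes values m ≡ 1 (mod 2) with |m| ≤ 23; P(S_23=m) = C(23,(23+m)/2)/2^23.
Total paths: 2^23 = 8388608
Distribution: P(S=-23)=1/8388608, P(S=-21)=23/8388608, P(S=-19)=253/8388608, P(S=-17)=1771/8388608, P(S=-15)=8855/8388608, P(S=-13)=33649/8388608, P(S=-11)=100947/8388608, P(S=-9)=245157/8388608, P(S=-7)=490314/8388608, P(S=-5)=817190/8388608, P(S=-3)=1144066/8388608, P(S=-1)=1352078/8388608, P(S=1)=1352078/8388608, P(S=3)=1144066/8388608, P(S=5)=817190/8388608, P(S=7)=490314/8388608, P(S=9)=245157/8388608, P(S=11)=100947/8388608, P(S=13)=33649/8388608, P(S=15)=8855/8388608, P(S=17)=1771/8388608, P(S=19)=253/8388608, P(S=21)=23/8388608, P(S=23)=1/8388608
E[|S_23|] = Σ_m |m|·P(S_23=m) = 32449872/8388608 = 2028117/524288

Answer: 2028117/524288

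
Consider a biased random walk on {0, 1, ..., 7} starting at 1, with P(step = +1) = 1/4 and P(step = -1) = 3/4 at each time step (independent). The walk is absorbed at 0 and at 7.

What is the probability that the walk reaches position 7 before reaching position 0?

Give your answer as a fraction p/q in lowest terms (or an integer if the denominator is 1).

Answer: 1/1093

Derivation:
Biased walk: p = 1/4, q = 3/4, r = q/p = 3
Gambler's ruin: P(hit 7 before 0 | start at 1) = (1 - r^a)/(1 - r^N)
r^1 = 3; r^7 = 2187
P = (1 - 3) / (1 - 2187) = -2 / -2186 = 1/1093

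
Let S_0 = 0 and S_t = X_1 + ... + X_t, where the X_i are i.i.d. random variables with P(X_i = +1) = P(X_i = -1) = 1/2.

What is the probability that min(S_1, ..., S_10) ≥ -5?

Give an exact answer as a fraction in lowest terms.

Let f(t,s) = #length-t paths at position s with S_1..S_t all ≥ -5.
f(t,s) = f(t-1,s-1) + f(t-1,s+1) for s ≥ -5; f(t,s) = 0 for s < -5.
t=0: f(0,0)=1
t=1: f(1,-1)=1 f(1,1)=1
t=2: f(2,-2)=1 f(2,0)=2 f(2,2)=1
t=3: f(3,-3)=1 f(3,-1)=3 f(3,1)=3 f(3,3)=1
t=4: f(4,-4)=1 f(4,-2)=4 f(4,0)=6 f(4,2)=4 f(4,4)=1
t=5: f(5,-5)=1 f(5,-3)=5 f(5,-1)=10 f(5,1)=10 f(5,3)=5 f(5,5)=1
t=6: f(6,-4)=6 f(6,-2)=15 f(6,0)=20 f(6,2)=15 f(6,4)=6 f(6,6)=1
t=7: f(7,-5)=6 f(7,-3)=21 f(7,-1)=35 f(7,1)=35 f(7,3)=21 f(7,5)=7 f(7,7)=1
t=8: f(8,-4)=27 f(8,-2)=56 f(8,0)=70 f(8,2)=56 f(8,4)=28 f(8,6)=8 f(8,8)=1
t=9: f(9,-5)=27 f(9,-3)=83 f(9,-1)=126 f(9,1)=126 f(9,3)=84 f(9,5)=36 f(9,7)=9 f(9,9)=1
t=10: f(10,-4)=110 f(10,-2)=209 f(10,0)=252 f(10,2)=210 f(10,4)=120 f(10,6)=45 f(10,8)=10 f(10,10)=1
Σ_s f(10,s) = 957
P = 957/1024 = 957/1024

Answer: 957/1024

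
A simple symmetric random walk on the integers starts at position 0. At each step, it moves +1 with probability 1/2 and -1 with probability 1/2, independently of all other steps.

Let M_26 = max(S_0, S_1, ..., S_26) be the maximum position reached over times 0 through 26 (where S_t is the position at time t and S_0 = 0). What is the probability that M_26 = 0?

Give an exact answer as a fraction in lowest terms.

Answer: 1300075/8388608

Derivation:
Let M_26 = max(S_0,...,S_26). Use the reflection principle: for j ≥ 1, #{paths with M_26 ≥ j} = #{S_26 ≥ j} + #{S_26 ≥ j+1}.
P(M_26 ≥ 0) = 1 since S_0 = 0, so #{M_26 ≥ 0} = 67108864.
#{M_26 ≥ 1} = #{S_26 ≥ 1} + #{S_26 ≥ 2} = 28354132 + 28354132 = 56708264.
#{M_26 = 0} = 67108864 - 56708264 = 10400600.
P(M_26 = 0) = 10400600/67108864 = 1300075/8388608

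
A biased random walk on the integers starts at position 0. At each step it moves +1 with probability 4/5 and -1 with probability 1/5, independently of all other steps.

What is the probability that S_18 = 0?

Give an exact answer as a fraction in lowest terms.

Answer: 2549088256/762939453125

Derivation:
To be at 0 after 18 steps: need exactly 9 steps of +1 and 9 of -1.
Number of such sequences: C(18,9) = 48620
Each has probability (4/5)^9 · (1/5)^9 = 262144/3814697265625
P = 48620 · 262144/3814697265625 = 2549088256/762939453125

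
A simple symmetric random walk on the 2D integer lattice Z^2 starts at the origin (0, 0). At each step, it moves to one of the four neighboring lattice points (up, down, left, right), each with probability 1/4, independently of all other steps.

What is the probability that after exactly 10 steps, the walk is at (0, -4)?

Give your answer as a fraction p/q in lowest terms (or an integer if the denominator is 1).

Answer: 225/16384

Derivation:
Let h be the number of horizontal steps (so 10-h are vertical). To end at (0,-4) need (h+0)/2 right-steps and ((10-h)-4)/2 up-steps.
Sum over h with 0 ≤ h ≤ 6, h ≡ 0 (mod 2), 10-h ≡ 0 (mod 2):
h=0: C(10,0)·C(0,0)·C(10,3) = 1·1·120 = 120
h=2: C(10,2)·C(2,1)·C(8,2) = 45·2·28 = 2520
h=4: C(10,4)·C(4,2)·C(6,1) = 210·6·6 = 7560
h=6: C(10,6)·C(6,3)·C(4,0) = 210·20·1 = 4200
Total favorable: 14400
Total paths: 4^10 = 1048576
P = 14400/1048576 = 225/16384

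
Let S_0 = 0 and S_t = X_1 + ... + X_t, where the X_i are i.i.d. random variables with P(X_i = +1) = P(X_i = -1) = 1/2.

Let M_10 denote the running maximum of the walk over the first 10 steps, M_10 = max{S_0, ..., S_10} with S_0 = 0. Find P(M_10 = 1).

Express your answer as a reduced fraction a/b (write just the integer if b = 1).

Let M_10 = max(S_0,...,S_10). Use the reflection principle: for j ≥ 1, #{paths with M_10 ≥ j} = #{S_10 ≥ j} + #{S_10 ≥ j+1}.
By reflection, #{M_10 ≥ 1} = #{S_10 ≥ 1} + #{S_10 ≥ 2} = 386 + 386 = 772.
#{M_10 ≥ 2} = #{S_10 ≥ 2} + #{S_10 ≥ 3} = 386 + 176 = 562.
#{M_10 = 1} = 772 - 562 = 210.
P(M_10 = 1) = 210/1024 = 105/512

Answer: 105/512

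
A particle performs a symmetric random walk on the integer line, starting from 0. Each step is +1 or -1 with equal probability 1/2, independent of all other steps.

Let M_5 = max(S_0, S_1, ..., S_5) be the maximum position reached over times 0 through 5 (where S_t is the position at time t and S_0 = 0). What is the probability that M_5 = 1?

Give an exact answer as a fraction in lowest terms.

Answer: 5/16

Derivation:
Let M_5 = max(S_0,...,S_5). Use the reflection principle: for j ≥ 1, #{paths with M_5 ≥ j} = #{S_5 ≥ j} + #{S_5 ≥ j+1}.
By reflection, #{M_5 ≥ 1} = #{S_5 ≥ 1} + #{S_5 ≥ 2} = 16 + 6 = 22.
#{M_5 ≥ 2} = #{S_5 ≥ 2} + #{S_5 ≥ 3} = 6 + 6 = 12.
#{M_5 = 1} = 22 - 12 = 10.
P(M_5 = 1) = 10/32 = 5/16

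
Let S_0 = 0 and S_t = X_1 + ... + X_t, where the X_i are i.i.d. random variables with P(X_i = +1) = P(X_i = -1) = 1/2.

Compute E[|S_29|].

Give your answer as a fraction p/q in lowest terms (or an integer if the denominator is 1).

S_29 takes values m ≡ 1 (mod 2) with |m| ≤ 29; P(S_29=m) = C(29,(29+m)/2)/2^29.
Total paths: 2^29 = 536870912
Distribution: P(S=-29)=1/536870912, P(S=-27)=29/536870912, P(S=-25)=406/536870912, P(S=-23)=3654/536870912, P(S=-21)=23751/536870912, P(S=-19)=118755/536870912, P(S=-17)=475020/536870912, P(S=-15)=1560780/536870912, P(S=-13)=4292145/536870912, P(S=-11)=10015005/536870912, P(S=-9)=20030010/536870912, P(S=-7)=34597290/536870912, P(S=-5)=51895935/536870912, P(S=-3)=67863915/536870912, P(S=-1)=77558760/536870912, P(S=1)=77558760/536870912, P(S=3)=67863915/536870912, P(S=5)=51895935/536870912, P(S=7)=34597290/536870912, P(S=9)=20030010/536870912, P(S=11)=10015005/536870912, P(S=13)=4292145/536870912, P(S=15)=1560780/536870912, P(S=17)=475020/536870912, P(S=19)=118755/536870912, P(S=21)=23751/536870912, P(S=23)=3654/536870912, P(S=25)=406/536870912, P(S=27)=29/536870912, P(S=29)=1/536870912
E[|S_29|] = Σ_m |m|·P(S_29=m) = 2326762800/536870912 = 145422675/33554432

Answer: 145422675/33554432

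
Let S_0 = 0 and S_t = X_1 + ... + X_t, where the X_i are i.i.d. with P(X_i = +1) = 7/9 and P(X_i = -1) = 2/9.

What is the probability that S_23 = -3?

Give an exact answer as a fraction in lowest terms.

Answer: 2647411328798179328/8862938119652501095929

Derivation:
To reach position -3 after 23 steps: need 10 steps of +1 and 13 steps of -1.
Number of such sequences: C(23,10) = 1144066
Each has probability (7/9)^10 · (2/9)^13 = 2314037239808/8862938119652501095929
P = 1144066 · 2314037239808/8862938119652501095929 = 2647411328798179328/8862938119652501095929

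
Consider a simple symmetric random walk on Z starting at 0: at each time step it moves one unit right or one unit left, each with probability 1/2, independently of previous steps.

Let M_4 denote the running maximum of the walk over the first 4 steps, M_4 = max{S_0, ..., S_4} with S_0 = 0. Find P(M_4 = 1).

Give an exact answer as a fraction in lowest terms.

Let M_4 = max(S_0,...,S_4). Use the reflection principle: for j ≥ 1, #{paths with M_4 ≥ j} = #{S_4 ≥ j} + #{S_4 ≥ j+1}.
By reflection, #{M_4 ≥ 1} = #{S_4 ≥ 1} + #{S_4 ≥ 2} = 5 + 5 = 10.
#{M_4 ≥ 2} = #{S_4 ≥ 2} + #{S_4 ≥ 3} = 5 + 1 = 6.
#{M_4 = 1} = 10 - 6 = 4.
P(M_4 = 1) = 4/16 = 1/4

Answer: 1/4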